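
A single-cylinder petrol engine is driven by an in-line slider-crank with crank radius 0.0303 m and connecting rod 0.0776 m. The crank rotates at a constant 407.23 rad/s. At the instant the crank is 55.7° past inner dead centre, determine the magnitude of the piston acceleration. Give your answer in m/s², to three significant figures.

2150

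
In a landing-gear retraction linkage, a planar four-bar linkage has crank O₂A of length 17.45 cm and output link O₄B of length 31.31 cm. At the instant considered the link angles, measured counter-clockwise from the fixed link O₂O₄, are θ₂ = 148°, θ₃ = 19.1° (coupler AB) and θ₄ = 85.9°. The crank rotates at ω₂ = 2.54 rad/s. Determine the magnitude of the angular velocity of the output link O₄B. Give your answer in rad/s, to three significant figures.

ω₂ = 2.54 rad/s
Differentiating the loop-closure r₂e^{iθ₂}+r₃e^{iθ₃}=r₁+r₄e^{iθ₄} gives r₂ω₂e^{iθ₂}+r₃ω₃e^{iθ₃}=r₄ω₄e^{iθ₄}.
Eliminating the other unknown: ω₄ = r₂ω₂ sin(θ₂−θ₃) / [r₄ sin(θ₄−θ₃)].
Numerator sine = +0.77824; denominator sine = +0.91914.
Result = 0.1745·2.54·(+0.77824) / (0.3131·(+0.91914)) = +1.1986 rad/s; magnitude 1.1986 rad/s.

1.20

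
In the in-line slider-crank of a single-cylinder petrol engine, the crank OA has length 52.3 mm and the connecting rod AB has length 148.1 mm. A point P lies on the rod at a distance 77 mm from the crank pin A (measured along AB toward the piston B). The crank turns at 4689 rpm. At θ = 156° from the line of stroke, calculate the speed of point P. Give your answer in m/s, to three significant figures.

14.2

ω = 491 rad/s.  Crank-pin speed |V_A| = rω = 25.681 m/s, perpendicular to OA.
Rod angle: sinφ = −(r/L) sinθ ⇒ φ = -8.258°; ω_rod = −rω cosθ/√(L²−r²sin²θ) = +160.07 rad/s.
V_P = V_A + ω_rod × AP, with AP = 0.077 m along the rod.
Components: V_Px = −rω sinθ − a·ω_rod·sinφ = -8.675 m/s;  V_Py = rω cosθ + a·ω_rod·cosφ = -11.263 m/s.
|V_P| = √(V_Px² + V_Py²) = 14.217 m/s.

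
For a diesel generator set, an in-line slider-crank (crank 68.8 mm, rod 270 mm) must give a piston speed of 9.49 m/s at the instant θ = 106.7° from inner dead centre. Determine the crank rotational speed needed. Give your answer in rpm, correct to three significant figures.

For an in-line slider-crank, |v_piston| = rω|sinθ|·[1 + r cosθ/√(L² − r² sin²θ)].
With r = 0.0688 m, L = 0.27 m, θ = 106.7°: the bracketed kinematic factor |dx/dθ| = 0.060922 m.
ω = v/|dx/dθ| = 9.49/0.060922 = 155.77 rad/s.
N = 60ω/(2π) = 1487.5 rpm.

1490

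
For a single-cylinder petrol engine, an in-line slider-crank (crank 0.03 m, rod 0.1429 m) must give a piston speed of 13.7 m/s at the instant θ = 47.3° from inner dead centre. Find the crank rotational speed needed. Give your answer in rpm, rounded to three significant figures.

For an in-line slider-crank, |v_piston| = rω|sinθ|·[1 + r cosθ/√(L² − r² sin²θ)].
With r = 0.03 m, L = 0.1429 m, θ = 47.3°: the bracketed kinematic factor |dx/dθ| = 0.025224 m.
ω = v/|dx/dθ| = 13.7/0.025224 = 543.13 rad/s.
N = 60ω/(2π) = 5186.5 rpm.

5190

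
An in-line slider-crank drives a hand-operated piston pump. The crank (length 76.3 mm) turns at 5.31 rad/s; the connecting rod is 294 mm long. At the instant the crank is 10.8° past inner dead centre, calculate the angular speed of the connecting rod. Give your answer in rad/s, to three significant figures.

1.36

ω = 5.31 rad/s
The rod makes angle φ with the slider axis where L sinφ = r sinθ; differentiating, L cosφ·φ̇ = r ω cosθ.
L cosφ = √(L² − r² sin²θ) = 0.29365 m.
|ω_rod| = r ω |cosθ| / √(L² − r² sin²θ) = 0.0763·5.31·0.98229/0.29365 = 1.3553 rad/s.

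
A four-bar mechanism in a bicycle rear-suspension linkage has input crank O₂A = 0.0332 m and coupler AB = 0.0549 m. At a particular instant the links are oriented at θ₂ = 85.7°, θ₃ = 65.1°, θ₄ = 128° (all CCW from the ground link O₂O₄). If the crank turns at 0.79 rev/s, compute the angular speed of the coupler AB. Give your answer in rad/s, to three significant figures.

2.27

ω₂ = 4.964 rad/s (from 0.79 rev/s).
Differentiating the loop-closure r₂e^{iθ₂}+r₃e^{iθ₃}=r₁+r₄e^{iθ₄} gives r₂ω₂e^{iθ₂}+r₃ω₃e^{iθ₃}=r₄ω₄e^{iθ₄}.
Eliminating the other unknown: ω₃ = r₂ω₂ sin(θ₄−θ₂) / [r₃ sin(θ₃−θ₄)].
Numerator sine = +0.67301; denominator sine = -0.89021.
Result = 0.0332·4.964·(+0.67301) / (0.0549·(-0.89021)) = -2.2694 rad/s; magnitude 2.2694 rad/s.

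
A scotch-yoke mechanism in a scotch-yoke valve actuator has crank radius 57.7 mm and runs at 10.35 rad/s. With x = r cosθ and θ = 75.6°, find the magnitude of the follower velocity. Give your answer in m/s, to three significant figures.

0.578

ω = 10.35 rad/s
x = r cosθ ⇒ ẋ = −rω sinθ.
|v| = rω|sinθ| = 0.0577·10.35·|sin 75.6°| = 0.57843 m/s.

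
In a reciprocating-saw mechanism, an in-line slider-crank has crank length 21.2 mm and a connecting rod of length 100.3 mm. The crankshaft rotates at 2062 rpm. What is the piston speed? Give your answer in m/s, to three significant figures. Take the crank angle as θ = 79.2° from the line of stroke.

ω = 2π·2062/60 = 215.9 rad/s
For an in-line slider-crank, x = r cosθ + √(L² − r² sin²θ), so v = −rω sinθ·[1 + r cosθ/√(L² − r² sin²θ)].
With r = 0.0212 m, L = 0.1003 m, θ = 79.2°: √(L² − r² sin²θ) = 0.098114 m.
v = −0.0212·215.9·0.98229·[1 + 0.0212·0.18738/0.098114] = -4.6787 m/s.
|v| = 4.6787 m/s.

4.68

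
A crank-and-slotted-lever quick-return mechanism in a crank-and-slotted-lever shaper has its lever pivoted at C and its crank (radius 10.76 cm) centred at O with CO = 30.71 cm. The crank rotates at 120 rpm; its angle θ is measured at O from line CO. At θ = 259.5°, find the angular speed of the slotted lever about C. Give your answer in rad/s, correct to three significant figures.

0.744

ω = 12.57 rad/s (from 120 rpm).
Crank pin A relative to C: A = (d + r cosθ, r sinθ); lever angle φ = atan2(r sinθ, d + r cosθ).
Differentiating tanφ: φ̇ = rω(d cosθ + r)/(d² + r² + 2dr cosθ).
d² + r² + 2dr cosθ = |CA|² = 0.0938446 m²;  d cosθ + r = +0.051635 m.
|ω_lever| = |0.1076·12.57·+0.051635| / 0.0938446 = 0.74398 rad/s.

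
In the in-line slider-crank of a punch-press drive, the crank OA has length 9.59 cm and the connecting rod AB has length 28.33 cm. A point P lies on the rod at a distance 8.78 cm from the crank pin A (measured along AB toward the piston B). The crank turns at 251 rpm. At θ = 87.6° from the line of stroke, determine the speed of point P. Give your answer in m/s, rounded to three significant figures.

2.53

ω = 26.28 rad/s.  Crank-pin speed |V_A| = rω = 2.5207 m/s, perpendicular to OA.
Rod angle: sinφ = −(r/L) sinθ ⇒ φ = -19.768°; ω_rod = −rω cosθ/√(L²−r²sin²θ) = -0.39593 rad/s.
V_P = V_A + ω_rod × AP, with AP = 0.0878 m along the rod.
Components: V_Px = −rω sinθ − a·ω_rod·sinφ = -2.5302 m/s;  V_Py = rω cosθ + a·ω_rod·cosφ = +0.072842 m/s.
|V_P| = √(V_Px² + V_Py²) = 2.5313 m/s.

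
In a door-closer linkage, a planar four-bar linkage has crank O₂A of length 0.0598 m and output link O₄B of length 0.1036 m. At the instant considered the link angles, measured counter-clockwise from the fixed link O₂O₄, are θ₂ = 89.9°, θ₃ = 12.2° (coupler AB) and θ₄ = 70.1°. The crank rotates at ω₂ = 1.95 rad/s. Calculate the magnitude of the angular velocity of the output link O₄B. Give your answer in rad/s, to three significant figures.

1.30

ω₂ = 1.95 rad/s
Differentiating the loop-closure r₂e^{iθ₂}+r₃e^{iθ₃}=r₁+r₄e^{iθ₄} gives r₂ω₂e^{iθ₂}+r₃ω₃e^{iθ₃}=r₄ω₄e^{iθ₄}.
Eliminating the other unknown: ω₄ = r₂ω₂ sin(θ₂−θ₃) / [r₄ sin(θ₄−θ₃)].
Numerator sine = +0.97705; denominator sine = +0.84712.
Result = 0.0598·1.95·(+0.97705) / (0.1036·(+0.84712)) = +1.2982 rad/s; magnitude 1.2982 rad/s.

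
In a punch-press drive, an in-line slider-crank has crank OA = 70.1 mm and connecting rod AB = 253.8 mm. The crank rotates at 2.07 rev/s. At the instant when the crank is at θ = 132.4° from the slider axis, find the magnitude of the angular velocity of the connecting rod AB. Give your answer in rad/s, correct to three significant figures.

2.47

ω = 13.01 rad/s (converted from 2.07 rev/s).
The rod makes angle φ with the slider axis where L sinφ = r sinθ; differentiating, L cosφ·φ̇ = r ω cosθ.
L cosφ = √(L² − r² sin²θ) = 0.24846 m.
|ω_rod| = r ω |cosθ| / √(L² − r² sin²θ) = 0.0701·13.01·0.67430/0.24846 = 2.4743 rad/s.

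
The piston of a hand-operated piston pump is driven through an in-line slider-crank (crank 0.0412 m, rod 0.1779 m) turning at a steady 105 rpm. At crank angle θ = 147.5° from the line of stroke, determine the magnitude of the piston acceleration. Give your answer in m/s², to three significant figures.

ω = 2π·105/60 = 11 rad/s
x(θ) = r cosθ + √(L² − r² sin²θ); with ω constant, a = ω²·d²x/dθ².
d²x/dθ² = −r cosθ − r²(cos2θ)/√u − r⁴ sin²2θ/(4u^{3/2}),  u = L² − r² sin²θ = 0.0311584 m².
Substituting r = 0.0412 m, L = 0.1779 m, θ = 147.5°: d²x/dθ² = +0.030576 m.
a = ω²·d²x/dθ² = (11)²·(+0.030576) = +3.6967 m/s²;  |a| = 3.6967 m/s².

3.70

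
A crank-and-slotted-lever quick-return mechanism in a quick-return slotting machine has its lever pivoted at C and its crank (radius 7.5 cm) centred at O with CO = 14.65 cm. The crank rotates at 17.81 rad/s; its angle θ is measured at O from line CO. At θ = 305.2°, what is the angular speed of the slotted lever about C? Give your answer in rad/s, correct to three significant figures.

5.36

ω = 17.81 rad/s
Crank pin A relative to C: A = (d + r cosθ, r sinθ); lever angle φ = atan2(r sinθ, d + r cosθ).
Differentiating tanφ: φ̇ = rω(d cosθ + r)/(d² + r² + 2dr cosθ).
d² + r² + 2dr cosθ = |CA|² = 0.0397544 m²;  d cosθ + r = +0.15945 m.
|ω_lever| = |0.075·17.81·+0.15945| / 0.0397544 = 5.3574 rad/s.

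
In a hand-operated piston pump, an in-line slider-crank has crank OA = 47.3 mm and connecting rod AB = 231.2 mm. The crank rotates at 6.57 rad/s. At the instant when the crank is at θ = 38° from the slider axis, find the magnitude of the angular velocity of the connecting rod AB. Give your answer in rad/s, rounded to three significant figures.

ω = 6.57 rad/s
The rod makes angle φ with the slider axis where L sinφ = r sinθ; differentiating, L cosφ·φ̇ = r ω cosθ.
L cosφ = √(L² − r² sin²θ) = 0.22936 m.
|ω_rod| = r ω |cosθ| / √(L² − r² sin²θ) = 0.0473·6.57·0.78801/0.22936 = 1.0677 rad/s.

1.07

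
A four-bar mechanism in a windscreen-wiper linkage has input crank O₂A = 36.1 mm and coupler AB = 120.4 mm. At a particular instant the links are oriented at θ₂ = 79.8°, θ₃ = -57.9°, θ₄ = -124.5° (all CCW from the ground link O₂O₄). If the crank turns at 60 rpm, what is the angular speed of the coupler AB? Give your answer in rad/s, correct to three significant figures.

ω₂ = 6.283 rad/s (from 60 rpm).
Differentiating the loop-closure r₂e^{iθ₂}+r₃e^{iθ₃}=r₁+r₄e^{iθ₄} gives r₂ω₂e^{iθ₂}+r₃ω₃e^{iθ₃}=r₄ω₄e^{iθ₄}.
Eliminating the other unknown: ω₃ = r₂ω₂ sin(θ₄−θ₂) / [r₃ sin(θ₃−θ₄)].
Numerator sine = +0.41151; denominator sine = +0.91775.
Result = 0.0361·6.283·(+0.41151) / (0.1204·(+0.91775)) = +0.84473 rad/s; magnitude 0.84473 rad/s.

0.845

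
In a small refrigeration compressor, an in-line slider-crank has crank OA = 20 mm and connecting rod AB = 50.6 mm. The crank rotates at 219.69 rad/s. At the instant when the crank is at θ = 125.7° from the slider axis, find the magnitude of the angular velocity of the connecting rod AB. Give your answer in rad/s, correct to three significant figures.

ω = 219.7 rad/s
The rod makes angle φ with the slider axis where L sinφ = r sinθ; differentiating, L cosφ·φ̇ = r ω cosθ.
L cosφ = √(L² − r² sin²θ) = 0.047923 m.
|ω_rod| = r ω |cosθ| / √(L² − r² sin²θ) = 0.02·219.7·0.58354/0.047923 = 53.502 rad/s.

53.5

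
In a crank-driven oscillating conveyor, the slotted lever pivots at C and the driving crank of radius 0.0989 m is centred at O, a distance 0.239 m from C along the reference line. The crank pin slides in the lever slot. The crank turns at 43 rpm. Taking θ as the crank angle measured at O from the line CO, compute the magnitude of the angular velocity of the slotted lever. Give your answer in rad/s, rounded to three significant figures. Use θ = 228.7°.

0.734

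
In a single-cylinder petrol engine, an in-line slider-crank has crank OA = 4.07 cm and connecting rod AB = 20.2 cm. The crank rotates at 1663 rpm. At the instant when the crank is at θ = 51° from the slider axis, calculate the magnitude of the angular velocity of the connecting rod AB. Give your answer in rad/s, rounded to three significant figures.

22.4

ω = 174.1 rad/s (converted from 1663 rpm).
The rod makes angle φ with the slider axis where L sinφ = r sinθ; differentiating, L cosφ·φ̇ = r ω cosθ.
L cosφ = √(L² − r² sin²θ) = 0.19951 m.
|ω_rod| = r ω |cosθ| / √(L² − r² sin²θ) = 0.0407·174.1·0.62932/0.19951 = 22.358 rad/s.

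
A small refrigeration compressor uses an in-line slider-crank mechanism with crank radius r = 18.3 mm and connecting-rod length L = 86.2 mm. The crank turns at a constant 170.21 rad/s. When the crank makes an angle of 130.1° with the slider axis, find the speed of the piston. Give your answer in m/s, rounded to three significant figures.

2.05

ω = 170.2 rad/s
For an in-line slider-crank, x = r cosθ + √(L² − r² sin²θ), so v = −rω sinθ·[1 + r cosθ/√(L² − r² sin²θ)].
With r = 0.0183 m, L = 0.0862 m, θ = 130.1°: √(L² − r² sin²θ) = 0.085056 m.
v = −0.0183·170.2·0.76492·[1 + 0.0183·-0.64412/0.085056] = -2.0524 m/s.
|v| = 2.0524 m/s.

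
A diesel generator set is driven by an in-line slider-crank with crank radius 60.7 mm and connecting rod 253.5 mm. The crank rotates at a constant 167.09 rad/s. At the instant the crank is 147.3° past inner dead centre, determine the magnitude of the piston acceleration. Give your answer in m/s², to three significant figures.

1250

ω = 167.1 rad/s
x(θ) = r cosθ + √(L² − r² sin²θ); with ω constant, a = ω²·d²x/dθ².
d²x/dθ² = −r cosθ − r²(cos2θ)/√u − r⁴ sin²2θ/(4u^{3/2}),  u = L² − r² sin²θ = 0.0631869 m².
Substituting r = 0.0607 m, L = 0.2535 m, θ = 147.3°: d²x/dθ² = +0.044801 m.
a = ω²·d²x/dθ² = (167.1)²·(+0.044801) = +1250.8 m/s²;  |a| = 1250.8 m/s².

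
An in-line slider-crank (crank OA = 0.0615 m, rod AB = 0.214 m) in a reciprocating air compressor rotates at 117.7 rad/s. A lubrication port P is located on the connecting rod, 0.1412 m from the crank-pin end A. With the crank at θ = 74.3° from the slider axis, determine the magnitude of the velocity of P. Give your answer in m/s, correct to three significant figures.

ω = 117.7 rad/s.  Crank-pin speed |V_A| = rω = 7.2386 m/s, perpendicular to OA.
Rod angle: sinφ = −(r/L) sinθ ⇒ φ = -16.061°; ω_rod = −rω cosθ/√(L²−r²sin²θ) = -9.5248 rad/s.
V_P = V_A + ω_rod × AP, with AP = 0.1412 m along the rod.
Components: V_Px = −rω sinθ − a·ω_rod·sinφ = -7.3406 m/s;  V_Py = rω cosθ + a·ω_rod·cosφ = +0.66634 m/s.
|V_P| = √(V_Px² + V_Py²) = 7.3708 m/s.

7.37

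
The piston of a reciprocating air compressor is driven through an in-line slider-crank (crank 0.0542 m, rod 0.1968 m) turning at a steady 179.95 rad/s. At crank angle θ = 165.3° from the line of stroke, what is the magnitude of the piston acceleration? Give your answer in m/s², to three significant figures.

ω = 179.9 rad/s
x(θ) = r cosθ + √(L² − r² sin²θ); with ω constant, a = ω²·d²x/dθ².
d²x/dθ² = −r cosθ − r²(cos2θ)/√u − r⁴ sin²2θ/(4u^{3/2}),  u = L² − r² sin²θ = 0.0385411 m².
Substituting r = 0.0542 m, L = 0.1968 m, θ = 165.3°: d²x/dθ² = +0.039321 m.
a = ω²·d²x/dθ² = (179.9)²·(+0.039321) = +1273.3 m/s²;  |a| = 1273.3 m/s².

1270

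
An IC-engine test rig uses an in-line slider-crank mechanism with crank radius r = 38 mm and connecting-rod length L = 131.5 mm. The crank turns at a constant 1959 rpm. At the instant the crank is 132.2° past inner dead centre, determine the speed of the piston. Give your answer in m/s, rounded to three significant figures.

4.63

ω = 2π·1959/60 = 205.1 rad/s
For an in-line slider-crank, x = r cosθ + √(L² − r² sin²θ), so v = −rω sinθ·[1 + r cosθ/√(L² − r² sin²θ)].
With r = 0.038 m, L = 0.1315 m, θ = 132.2°: √(L² − r² sin²θ) = 0.12845 m.
v = −0.038·205.1·0.74080·[1 + 0.038·-0.67172/0.12845] = -4.6274 m/s.
|v| = 4.6274 m/s.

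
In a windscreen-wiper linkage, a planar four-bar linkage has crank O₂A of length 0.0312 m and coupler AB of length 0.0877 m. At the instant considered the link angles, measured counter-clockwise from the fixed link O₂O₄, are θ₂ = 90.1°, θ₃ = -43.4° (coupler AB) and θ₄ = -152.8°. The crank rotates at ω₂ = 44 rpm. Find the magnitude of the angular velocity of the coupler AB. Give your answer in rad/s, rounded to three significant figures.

1.55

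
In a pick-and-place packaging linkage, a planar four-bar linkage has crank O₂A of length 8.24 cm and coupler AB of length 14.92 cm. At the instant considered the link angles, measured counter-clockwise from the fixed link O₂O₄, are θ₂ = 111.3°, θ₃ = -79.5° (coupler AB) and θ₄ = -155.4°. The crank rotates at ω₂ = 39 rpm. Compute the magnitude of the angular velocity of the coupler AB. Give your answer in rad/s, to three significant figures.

ω₂ = 4.084 rad/s (from 39 rpm).
Differentiating the loop-closure r₂e^{iθ₂}+r₃e^{iθ₃}=r₁+r₄e^{iθ₄} gives r₂ω₂e^{iθ₂}+r₃ω₃e^{iθ₃}=r₄ω₄e^{iθ₄}.
Eliminating the other unknown: ω₃ = r₂ω₂ sin(θ₄−θ₂) / [r₃ sin(θ₃−θ₄)].
Numerator sine = +0.99834; denominator sine = +0.96987.
Result = 0.0824·4.084·(+0.99834) / (0.1492·(+0.96987)) = +2.3218 rad/s; magnitude 2.3218 rad/s.

2.32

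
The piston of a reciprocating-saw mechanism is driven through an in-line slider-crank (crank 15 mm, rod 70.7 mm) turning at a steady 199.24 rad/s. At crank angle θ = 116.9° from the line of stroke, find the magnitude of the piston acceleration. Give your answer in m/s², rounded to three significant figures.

344

ω = 199.2 rad/s
x(θ) = r cosθ + √(L² − r² sin²θ); with ω constant, a = ω²·d²x/dθ².
d²x/dθ² = −r cosθ − r²(cos2θ)/√u − r⁴ sin²2θ/(4u^{3/2}),  u = L² − r² sin²θ = 0.00481955 m².
Substituting r = 0.015 m, L = 0.0707 m, θ = 116.9°: d²x/dθ² = +0.008676 m.
a = ω²·d²x/dθ² = (199.2)²·(+0.008676) = +344.41 m/s²;  |a| = 344.41 m/s².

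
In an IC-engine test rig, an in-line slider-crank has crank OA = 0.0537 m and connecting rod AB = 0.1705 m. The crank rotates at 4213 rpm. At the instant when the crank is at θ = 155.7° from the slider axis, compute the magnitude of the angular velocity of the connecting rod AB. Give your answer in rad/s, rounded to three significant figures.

128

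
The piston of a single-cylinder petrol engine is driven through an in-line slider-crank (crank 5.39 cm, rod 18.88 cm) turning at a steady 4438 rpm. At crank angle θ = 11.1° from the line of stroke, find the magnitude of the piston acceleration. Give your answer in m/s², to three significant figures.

ω = 2π·4438/60 = 464.7 rad/s
x(θ) = r cosθ + √(L² − r² sin²θ); with ω constant, a = ω²·d²x/dθ².
d²x/dθ² = −r cosθ − r²(cos2θ)/√u − r⁴ sin²2θ/(4u^{3/2}),  u = L² − r² sin²θ = 0.0355378 m².
Substituting r = 0.0539 m, L = 0.1888 m, θ = 11.1°: d²x/dθ² = -0.067205 m.
a = ω²·d²x/dθ² = (464.7)²·(-0.067205) = -14516 m/s²;  |a| = 14516 m/s².

14500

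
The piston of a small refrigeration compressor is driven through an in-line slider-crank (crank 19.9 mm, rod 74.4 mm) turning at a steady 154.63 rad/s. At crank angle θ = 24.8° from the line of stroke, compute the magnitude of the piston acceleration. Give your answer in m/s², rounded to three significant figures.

516

ω = 154.6 rad/s
x(θ) = r cosθ + √(L² − r² sin²θ); with ω constant, a = ω²·d²x/dθ².
d²x/dθ² = −r cosθ − r²(cos2θ)/√u − r⁴ sin²2θ/(4u^{3/2}),  u = L² − r² sin²θ = 0.00546569 m².
Substituting r = 0.0199 m, L = 0.0744 m, θ = 24.8°: d²x/dθ² = -0.021593 m.
a = ω²·d²x/dθ² = (154.6)²·(-0.021593) = -516.29 m/s²;  |a| = 516.29 m/s².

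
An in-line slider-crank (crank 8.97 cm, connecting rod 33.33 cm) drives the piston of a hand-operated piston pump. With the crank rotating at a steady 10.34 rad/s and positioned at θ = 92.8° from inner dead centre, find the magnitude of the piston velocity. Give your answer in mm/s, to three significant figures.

914

ω = 10.34 rad/s
For an in-line slider-crank, x = r cosθ + √(L² − r² sin²θ), so v = −rω sinθ·[1 + r cosθ/√(L² − r² sin²θ)].
With r = 0.0897 m, L = 0.3333 m, θ = 92.8°: √(L² − r² sin²θ) = 0.32103 m.
v = −0.0897·10.34·0.99881·[1 + 0.0897·-0.04885/0.32103] = -0.91375 m/s.
|v| = 0.91375 m/s = 913.75 mm/s.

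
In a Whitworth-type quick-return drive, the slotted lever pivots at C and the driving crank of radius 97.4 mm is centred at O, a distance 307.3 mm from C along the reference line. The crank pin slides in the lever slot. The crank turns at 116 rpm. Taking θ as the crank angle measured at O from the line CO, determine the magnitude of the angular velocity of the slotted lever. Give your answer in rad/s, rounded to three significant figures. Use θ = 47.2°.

2.51

ω = 12.15 rad/s (from 116 rpm).
Crank pin A relative to C: A = (d + r cosθ, r sinθ); lever angle φ = atan2(r sinθ, d + r cosθ).
Differentiating tanφ: φ̇ = rω(d cosθ + r)/(d² + r² + 2dr cosθ).
d² + r² + 2dr cosθ = |CA|² = 0.144593 m²;  d cosθ + r = +0.30619 m.
|ω_lever| = |0.0974·12.15·+0.30619| / 0.144593 = 2.5055 rad/s.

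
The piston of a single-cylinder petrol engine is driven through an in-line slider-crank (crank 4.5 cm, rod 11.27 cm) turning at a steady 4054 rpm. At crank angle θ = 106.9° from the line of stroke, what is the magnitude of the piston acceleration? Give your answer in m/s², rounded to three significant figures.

ω = 2π·4054/60 = 424.5 rad/s
x(θ) = r cosθ + √(L² − r² sin²θ); with ω constant, a = ω²·d²x/dθ².
d²x/dθ² = −r cosθ − r²(cos2θ)/√u − r⁴ sin²2θ/(4u^{3/2}),  u = L² − r² sin²θ = 0.0108474 m².
Substituting r = 0.045 m, L = 0.1127 m, θ = 106.9°: d²x/dθ² = +0.028958 m.
a = ω²·d²x/dθ² = (424.5)²·(+0.028958) = +5219 m/s²;  |a| = 5219 m/s².

5220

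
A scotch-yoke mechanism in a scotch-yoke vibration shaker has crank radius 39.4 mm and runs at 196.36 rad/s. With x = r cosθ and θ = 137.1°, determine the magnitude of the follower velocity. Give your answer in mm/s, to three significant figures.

5270

ω = 196.4 rad/s
x = r cosθ ⇒ ẋ = −rω sinθ.
|v| = rω|sinθ| = 0.0394·196.4·|sin 137.1°| = 5.2665 m/s = 5266.5 mm/s.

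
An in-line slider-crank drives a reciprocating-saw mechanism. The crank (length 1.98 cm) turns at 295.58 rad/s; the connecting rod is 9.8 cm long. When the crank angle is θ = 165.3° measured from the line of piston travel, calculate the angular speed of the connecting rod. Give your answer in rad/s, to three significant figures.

ω = 295.6 rad/s
The rod makes angle φ with the slider axis where L sinφ = r sinθ; differentiating, L cosφ·φ̇ = r ω cosθ.
L cosφ = √(L² − r² sin²θ) = 0.097871 m.
|ω_rod| = r ω |cosθ| / √(L² − r² sin²θ) = 0.0198·295.6·0.96727/0.097871 = 57.841 rad/s.

57.8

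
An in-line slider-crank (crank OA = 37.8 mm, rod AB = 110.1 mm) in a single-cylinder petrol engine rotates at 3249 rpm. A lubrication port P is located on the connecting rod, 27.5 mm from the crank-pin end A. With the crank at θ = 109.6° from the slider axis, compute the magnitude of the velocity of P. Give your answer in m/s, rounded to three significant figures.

12.2

ω = 340.2 rad/s.  Crank-pin speed |V_A| = rω = 12.861 m/s, perpendicular to OA.
Rod angle: sinφ = −(r/L) sinθ ⇒ φ = -18.871°; ω_rod = −rω cosθ/√(L²−r²sin²θ) = +41.41 rad/s.
V_P = V_A + ω_rod × AP, with AP = 0.0275 m along the rod.
Components: V_Px = −rω sinθ − a·ω_rod·sinφ = -11.747 m/s;  V_Py = rω cosθ + a·ω_rod·cosφ = -3.2366 m/s.
|V_P| = √(V_Px² + V_Py²) = 12.185 m/s.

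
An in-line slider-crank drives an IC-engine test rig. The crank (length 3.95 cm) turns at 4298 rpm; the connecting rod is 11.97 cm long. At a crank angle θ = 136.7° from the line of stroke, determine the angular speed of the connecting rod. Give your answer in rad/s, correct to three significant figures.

ω = 450.1 rad/s (converted from 4298 rpm).
The rod makes angle φ with the slider axis where L sinφ = r sinθ; differentiating, L cosφ·φ̇ = r ω cosθ.
L cosφ = √(L² − r² sin²θ) = 0.11659 m.
|ω_rod| = r ω |cosθ| / √(L² − r² sin²θ) = 0.0395·450.1·0.72777/0.11659 = 110.97 rad/s.

111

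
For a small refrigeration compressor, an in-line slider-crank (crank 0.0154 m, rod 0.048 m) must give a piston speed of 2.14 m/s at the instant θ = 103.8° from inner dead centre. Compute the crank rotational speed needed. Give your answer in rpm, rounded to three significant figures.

For an in-line slider-crank, |v_piston| = rω|sinθ|·[1 + r cosθ/√(L² − r² sin²θ)].
With r = 0.0154 m, L = 0.048 m, θ = 103.8°: the bracketed kinematic factor |dx/dθ| = 0.013751 m.
ω = v/|dx/dθ| = 2.14/0.013751 = 155.63 rad/s.
N = 60ω/(2π) = 1486.1 rpm.

1490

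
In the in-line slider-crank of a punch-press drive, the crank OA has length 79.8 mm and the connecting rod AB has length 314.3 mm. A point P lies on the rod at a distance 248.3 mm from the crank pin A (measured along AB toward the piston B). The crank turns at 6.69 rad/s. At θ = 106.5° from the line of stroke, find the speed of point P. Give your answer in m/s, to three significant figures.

ω = 6.69 rad/s.  Crank-pin speed |V_A| = rω = 0.53386 m/s, perpendicular to OA.
Rod angle: sinφ = −(r/L) sinθ ⇒ φ = -14.090°; ω_rod = −rω cosθ/√(L²−r²sin²θ) = +0.49738 rad/s.
V_P = V_A + ω_rod × AP, with AP = 0.2483 m along the rod.
Components: V_Px = −rω sinθ − a·ω_rod·sinφ = -0.48181 m/s;  V_Py = rω cosθ + a·ω_rod·cosφ = -0.03184 m/s.
|V_P| = √(V_Px² + V_Py²) = 0.48286 m/s.

0.483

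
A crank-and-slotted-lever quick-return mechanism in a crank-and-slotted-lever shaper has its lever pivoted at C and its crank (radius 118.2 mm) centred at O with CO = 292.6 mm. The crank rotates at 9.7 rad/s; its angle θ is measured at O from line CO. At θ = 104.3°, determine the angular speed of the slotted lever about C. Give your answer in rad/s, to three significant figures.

0.638

ω = 9.7 rad/s
Crank pin A relative to C: A = (d + r cosθ, r sinθ); lever angle φ = atan2(r sinθ, d + r cosθ).
Differentiating tanφ: φ̇ = rω(d cosθ + r)/(d² + r² + 2dr cosθ).
d² + r² + 2dr cosθ = |CA|² = 0.0825009 m²;  d cosθ + r = +0.045928 m.
|ω_lever| = |0.1182·9.7·+0.045928| / 0.0825009 = 0.63828 rad/s.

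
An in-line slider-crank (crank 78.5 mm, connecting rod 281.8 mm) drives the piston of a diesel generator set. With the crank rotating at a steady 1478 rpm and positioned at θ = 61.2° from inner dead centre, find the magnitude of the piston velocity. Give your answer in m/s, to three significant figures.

12.1

ω = 2π·1478/60 = 154.8 rad/s
For an in-line slider-crank, x = r cosθ + √(L² − r² sin²θ), so v = −rω sinθ·[1 + r cosθ/√(L² − r² sin²θ)].
With r = 0.0785 m, L = 0.2818 m, θ = 61.2°: √(L² − r² sin²θ) = 0.27327 m.
v = −0.0785·154.8·0.87631·[1 + 0.0785·0.48175/0.27327] = -12.12 m/s.
|v| = 12.12 m/s.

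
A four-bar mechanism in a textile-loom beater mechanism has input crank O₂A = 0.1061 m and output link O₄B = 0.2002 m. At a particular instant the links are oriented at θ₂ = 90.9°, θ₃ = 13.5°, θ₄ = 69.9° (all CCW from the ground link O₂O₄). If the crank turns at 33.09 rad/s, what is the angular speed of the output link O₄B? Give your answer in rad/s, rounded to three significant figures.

20.5

ω₂ = 33.09 rad/s
Differentiating the loop-closure r₂e^{iθ₂}+r₃e^{iθ₃}=r₁+r₄e^{iθ₄} gives r₂ω₂e^{iθ₂}+r₃ω₃e^{iθ₃}=r₄ω₄e^{iθ₄}.
Eliminating the other unknown: ω₄ = r₂ω₂ sin(θ₂−θ₃) / [r₄ sin(θ₄−θ₃)].
Numerator sine = +0.97592; denominator sine = +0.83292.
Result = 0.1061·33.09·(+0.97592) / (0.2002·(+0.83292)) = +20.547 rad/s; magnitude 20.547 rad/s.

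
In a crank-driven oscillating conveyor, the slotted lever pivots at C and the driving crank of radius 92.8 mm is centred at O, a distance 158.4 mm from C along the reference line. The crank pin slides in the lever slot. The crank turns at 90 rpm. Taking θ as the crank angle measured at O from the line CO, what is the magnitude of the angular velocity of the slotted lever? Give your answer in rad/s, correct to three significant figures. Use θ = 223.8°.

ω = 9.425 rad/s (from 90 rpm).
Crank pin A relative to C: A = (d + r cosθ, r sinθ); lever angle φ = atan2(r sinθ, d + r cosθ).
Differentiating tanφ: φ̇ = rω(d cosθ + r)/(d² + r² + 2dr cosθ).
d² + r² + 2dr cosθ = |CA|² = 0.0124833 m²;  d cosθ + r = -0.021527 m.
|ω_lever| = |0.0928·9.425·-0.021527| / 0.0124833 = 1.5082 rad/s.

1.51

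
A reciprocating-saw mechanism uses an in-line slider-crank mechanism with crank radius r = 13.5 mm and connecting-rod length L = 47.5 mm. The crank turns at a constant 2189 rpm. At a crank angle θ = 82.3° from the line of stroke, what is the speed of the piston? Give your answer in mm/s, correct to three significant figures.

ω = 2π·2189/60 = 229.2 rad/s
For an in-line slider-crank, x = r cosθ + √(L² − r² sin²θ), so v = −rω sinθ·[1 + r cosθ/√(L² − r² sin²θ)].
With r = 0.0135 m, L = 0.0475 m, θ = 82.3°: √(L² − r² sin²θ) = 0.045577 m.
v = −0.0135·229.2·0.99098·[1 + 0.0135·0.13399/0.045577] = -3.1884 m/s.
|v| = 3.1884 m/s = 3188.4 mm/s.

3190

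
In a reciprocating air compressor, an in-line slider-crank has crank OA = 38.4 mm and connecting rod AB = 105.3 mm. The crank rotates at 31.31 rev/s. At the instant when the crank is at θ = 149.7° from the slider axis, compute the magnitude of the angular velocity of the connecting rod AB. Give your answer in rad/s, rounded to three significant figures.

63.0

ω = 196.7 rad/s (converted from 31.31 rev/s).
The rod makes angle φ with the slider axis where L sinφ = r sinθ; differentiating, L cosφ·φ̇ = r ω cosθ.
L cosφ = √(L² − r² sin²θ) = 0.1035 m.
|ω_rod| = r ω |cosθ| / √(L² − r² sin²θ) = 0.0384·196.7·0.86340/0.1035 = 63.016 rad/s.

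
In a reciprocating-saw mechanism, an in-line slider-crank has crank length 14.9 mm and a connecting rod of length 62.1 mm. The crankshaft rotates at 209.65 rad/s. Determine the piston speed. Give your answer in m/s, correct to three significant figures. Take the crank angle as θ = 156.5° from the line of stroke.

0.970

ω = 209.7 rad/s
For an in-line slider-crank, x = r cosθ + √(L² − r² sin²θ), so v = −rω sinθ·[1 + r cosθ/√(L² − r² sin²θ)].
With r = 0.0149 m, L = 0.0621 m, θ = 156.5°: √(L² − r² sin²θ) = 0.061815 m.
v = −0.0149·209.7·0.39875·[1 + 0.0149·-0.91706/0.061815] = -0.97027 m/s.
|v| = 0.97027 m/s.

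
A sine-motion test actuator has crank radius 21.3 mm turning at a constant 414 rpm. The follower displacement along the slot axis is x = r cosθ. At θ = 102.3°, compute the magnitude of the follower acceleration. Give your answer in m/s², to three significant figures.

ω = 43.35 rad/s (from 414 rpm).
x = r cosθ ⇒ ẍ = −rω² cosθ (ω constant).
|a| = rω²|cosθ| = 0.0213·(43.35)²·|cos 102.3°| = 8.5286 m/s².

8.53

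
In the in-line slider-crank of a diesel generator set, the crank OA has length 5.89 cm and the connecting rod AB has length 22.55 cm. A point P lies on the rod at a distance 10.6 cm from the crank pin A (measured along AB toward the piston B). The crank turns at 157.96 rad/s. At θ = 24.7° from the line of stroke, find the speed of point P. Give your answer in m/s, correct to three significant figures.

6.23

ω = 158 rad/s.  Crank-pin speed |V_A| = rω = 9.3038 m/s, perpendicular to OA.
Rod angle: sinφ = −(r/L) sinθ ⇒ φ = -6.266°; ω_rod = −rω cosθ/√(L²−r²sin²θ) = -37.709 rad/s.
V_P = V_A + ω_rod × AP, with AP = 0.106 m along the rod.
Components: V_Px = −rω sinθ − a·ω_rod·sinφ = -4.324 m/s;  V_Py = rω cosθ + a·ω_rod·cosφ = +4.4793 m/s.
|V_P| = √(V_Px² + V_Py²) = 6.2259 m/s.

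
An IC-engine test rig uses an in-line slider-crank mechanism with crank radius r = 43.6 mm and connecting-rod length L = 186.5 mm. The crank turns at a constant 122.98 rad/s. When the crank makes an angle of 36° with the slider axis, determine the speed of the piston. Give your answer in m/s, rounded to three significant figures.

ω = 123 rad/s
For an in-line slider-crank, x = r cosθ + √(L² − r² sin²θ), so v = −rω sinθ·[1 + r cosθ/√(L² − r² sin²θ)].
With r = 0.0436 m, L = 0.1865 m, θ = 36°: √(L² − r² sin²θ) = 0.18473 m.
v = −0.0436·123·0.58779·[1 + 0.0436·0.80902/0.18473] = -3.7535 m/s.
|v| = 3.7535 m/s.

3.75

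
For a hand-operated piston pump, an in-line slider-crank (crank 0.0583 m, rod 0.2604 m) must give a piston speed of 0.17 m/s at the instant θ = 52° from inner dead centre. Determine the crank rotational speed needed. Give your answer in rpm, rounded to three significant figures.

For an in-line slider-crank, |v_piston| = rω|sinθ|·[1 + r cosθ/√(L² − r² sin²θ)].
With r = 0.0583 m, L = 0.2604 m, θ = 52°: the bracketed kinematic factor |dx/dθ| = 0.052374 m.
ω = v/|dx/dθ| = 0.17/0.052374 = 3.2459 rad/s.
N = 60ω/(2π) = 30.996 rpm.

31.0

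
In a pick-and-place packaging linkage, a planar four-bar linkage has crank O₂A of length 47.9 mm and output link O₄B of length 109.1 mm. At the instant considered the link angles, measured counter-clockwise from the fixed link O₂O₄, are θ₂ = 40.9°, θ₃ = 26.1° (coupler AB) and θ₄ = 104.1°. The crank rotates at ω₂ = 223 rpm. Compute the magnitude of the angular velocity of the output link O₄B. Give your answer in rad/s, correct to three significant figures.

2.68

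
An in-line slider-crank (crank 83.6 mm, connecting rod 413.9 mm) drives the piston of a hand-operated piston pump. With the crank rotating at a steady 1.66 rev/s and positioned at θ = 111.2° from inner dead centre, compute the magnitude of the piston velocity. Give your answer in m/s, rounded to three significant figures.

ω = 2π·1.66 = 10.43 rad/s
For an in-line slider-crank, x = r cosθ + √(L² − r² sin²θ), so v = −rω sinθ·[1 + r cosθ/√(L² − r² sin²θ)].
With r = 0.0836 m, L = 0.4139 m, θ = 111.2°: √(L² − r² sin²θ) = 0.4065 m.
v = −0.0836·10.43·0.93232·[1 + 0.0836·-0.36162/0.4065] = -0.75248 m/s.
|v| = 0.75248 m/s.

0.752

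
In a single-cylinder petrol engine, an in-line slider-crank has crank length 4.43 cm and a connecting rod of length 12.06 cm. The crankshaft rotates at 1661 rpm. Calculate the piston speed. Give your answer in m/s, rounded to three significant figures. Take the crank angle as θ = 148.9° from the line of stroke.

ω = 2π·1661/60 = 173.9 rad/s
For an in-line slider-crank, x = r cosθ + √(L² − r² sin²θ), so v = −rω sinθ·[1 + r cosθ/√(L² − r² sin²θ)].
With r = 0.0443 m, L = 0.1206 m, θ = 148.9°: √(L² − r² sin²θ) = 0.11841 m.
v = −0.0443·173.9·0.51653·[1 + 0.0443·-0.85627/0.11841] = -2.7051 m/s.
|v| = 2.7051 m/s.

2.71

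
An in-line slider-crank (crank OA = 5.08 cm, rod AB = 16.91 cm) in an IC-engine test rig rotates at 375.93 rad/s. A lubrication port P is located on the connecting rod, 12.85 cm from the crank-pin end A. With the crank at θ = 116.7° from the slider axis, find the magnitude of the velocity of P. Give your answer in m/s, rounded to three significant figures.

15.4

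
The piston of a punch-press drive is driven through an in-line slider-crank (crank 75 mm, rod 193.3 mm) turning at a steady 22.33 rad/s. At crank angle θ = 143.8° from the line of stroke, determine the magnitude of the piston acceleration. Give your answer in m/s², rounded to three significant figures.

25.1

ω = 22.33 rad/s
x(θ) = r cosθ + √(L² − r² sin²θ); with ω constant, a = ω²·d²x/dθ².
d²x/dθ² = −r cosθ − r²(cos2θ)/√u − r⁴ sin²2θ/(4u^{3/2}),  u = L² − r² sin²θ = 0.0354028 m².
Substituting r = 0.075 m, L = 0.1933 m, θ = 143.8°: d²x/dθ² = +0.050404 m.
a = ω²·d²x/dθ² = (22.33)²·(+0.050404) = +25.133 m/s²;  |a| = 25.133 m/s².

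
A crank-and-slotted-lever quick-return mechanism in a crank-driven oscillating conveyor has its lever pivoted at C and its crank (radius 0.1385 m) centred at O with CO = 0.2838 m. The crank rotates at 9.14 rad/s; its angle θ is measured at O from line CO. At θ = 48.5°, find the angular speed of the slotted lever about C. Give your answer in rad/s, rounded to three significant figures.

ω = 9.14 rad/s
Crank pin A relative to C: A = (d + r cosθ, r sinθ); lever angle φ = atan2(r sinθ, d + r cosθ).
Differentiating tanφ: φ̇ = rω(d cosθ + r)/(d² + r² + 2dr cosθ).
d² + r² + 2dr cosθ = |CA|² = 0.151815 m²;  d cosθ + r = +0.32655 m.
|ω_lever| = |0.1385·9.14·+0.32655| / 0.151815 = 2.7229 rad/s.

2.72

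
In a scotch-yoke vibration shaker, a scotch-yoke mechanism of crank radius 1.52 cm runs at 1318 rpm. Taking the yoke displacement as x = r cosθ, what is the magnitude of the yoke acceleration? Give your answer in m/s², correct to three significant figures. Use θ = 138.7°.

218

ω = 138 rad/s (from 1318 rpm).
x = r cosθ ⇒ ẍ = −rω² cosθ (ω constant).
|a| = rω²|cosθ| = 0.0152·(138)²·|cos 138.7°| = 217.53 m/s².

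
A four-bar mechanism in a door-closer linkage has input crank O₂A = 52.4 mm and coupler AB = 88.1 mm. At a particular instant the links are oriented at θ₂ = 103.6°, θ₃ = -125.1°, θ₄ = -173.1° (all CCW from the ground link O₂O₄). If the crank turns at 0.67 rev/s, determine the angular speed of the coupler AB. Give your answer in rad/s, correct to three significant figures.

3.35

ω₂ = 4.21 rad/s (from 0.67 rev/s).
Differentiating the loop-closure r₂e^{iθ₂}+r₃e^{iθ₃}=r₁+r₄e^{iθ₄} gives r₂ω₂e^{iθ₂}+r₃ω₃e^{iθ₃}=r₄ω₄e^{iθ₄}.
Eliminating the other unknown: ω₃ = r₂ω₂ sin(θ₄−θ₂) / [r₃ sin(θ₃−θ₄)].
Numerator sine = +0.99317; denominator sine = +0.74314.
Result = 0.0524·4.21·(+0.99317) / (0.0881·(+0.74314)) = +3.3463 rad/s; magnitude 3.3463 rad/s.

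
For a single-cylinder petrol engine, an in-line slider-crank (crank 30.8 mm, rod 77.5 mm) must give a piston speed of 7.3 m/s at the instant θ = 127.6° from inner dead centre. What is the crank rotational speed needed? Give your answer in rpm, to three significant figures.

3840

For an in-line slider-crank, |v_piston| = rω|sinθ|·[1 + r cosθ/√(L² − r² sin²θ)].
With r = 0.0308 m, L = 0.0775 m, θ = 127.6°: the bracketed kinematic factor |dx/dθ| = 0.018168 m.
ω = v/|dx/dθ| = 7.3/0.018168 = 401.8 rad/s.
N = 60ω/(2π) = 3836.9 rpm.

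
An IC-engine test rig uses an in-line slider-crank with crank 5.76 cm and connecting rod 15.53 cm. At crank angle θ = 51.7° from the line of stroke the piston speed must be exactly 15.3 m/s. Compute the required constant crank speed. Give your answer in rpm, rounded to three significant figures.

2610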